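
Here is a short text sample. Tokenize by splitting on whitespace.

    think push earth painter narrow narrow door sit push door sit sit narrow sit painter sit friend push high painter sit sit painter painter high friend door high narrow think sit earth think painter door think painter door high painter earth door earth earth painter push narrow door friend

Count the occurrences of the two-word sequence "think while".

0

Scanning the 48 overlapping bigram windows for "think while":
  (none found)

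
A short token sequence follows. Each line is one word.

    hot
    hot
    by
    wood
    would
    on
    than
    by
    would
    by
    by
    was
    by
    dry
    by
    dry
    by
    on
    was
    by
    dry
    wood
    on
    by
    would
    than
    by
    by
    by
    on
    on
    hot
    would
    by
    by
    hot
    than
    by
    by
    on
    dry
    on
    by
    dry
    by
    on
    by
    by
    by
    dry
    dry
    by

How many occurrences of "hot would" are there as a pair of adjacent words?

Scanning the 51 overlapping bigram windows for "hot would":
  position 32–33: hot would

1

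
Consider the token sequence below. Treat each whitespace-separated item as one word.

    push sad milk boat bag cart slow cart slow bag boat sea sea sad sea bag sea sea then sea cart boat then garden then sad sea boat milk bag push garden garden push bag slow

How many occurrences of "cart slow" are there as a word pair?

2

Scanning the 35 overlapping bigram windows for "cart slow":
  position 6–7: cart slow
  position 8–9: cart slow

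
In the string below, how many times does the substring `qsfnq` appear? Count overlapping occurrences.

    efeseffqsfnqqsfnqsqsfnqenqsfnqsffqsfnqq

Sliding a length-5 window over the 39 characters (35 positions):
  position 8–12: qsfnq
  position 13–17: qsfnq
  position 19–23: qsfnq
  position 26–30: qsfnq
  position 34–38: qsfnq

5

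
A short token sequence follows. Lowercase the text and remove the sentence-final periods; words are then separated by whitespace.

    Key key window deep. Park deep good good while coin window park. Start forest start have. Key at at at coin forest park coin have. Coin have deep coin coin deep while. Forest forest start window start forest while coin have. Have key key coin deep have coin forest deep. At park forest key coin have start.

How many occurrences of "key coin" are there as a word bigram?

Scanning the 56 overlapping bigram windows for "key coin":
  position 44–45: key coin
  position 54–55: key coin

2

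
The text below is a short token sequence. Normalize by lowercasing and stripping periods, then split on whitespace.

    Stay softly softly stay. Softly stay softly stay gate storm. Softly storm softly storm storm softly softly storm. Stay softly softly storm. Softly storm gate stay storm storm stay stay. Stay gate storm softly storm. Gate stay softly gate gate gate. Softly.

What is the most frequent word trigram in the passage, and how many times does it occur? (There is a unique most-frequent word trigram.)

"storm softly storm", 4 times

Trigram frequencies (highest first):
  storm softly storm: 4
  stay softly softly: 2
  softly stay softly: 2
  stay softly stay: 2
  stay gate storm: 2
  gate storm softly: 2
  … (22 more, each ≤ 2)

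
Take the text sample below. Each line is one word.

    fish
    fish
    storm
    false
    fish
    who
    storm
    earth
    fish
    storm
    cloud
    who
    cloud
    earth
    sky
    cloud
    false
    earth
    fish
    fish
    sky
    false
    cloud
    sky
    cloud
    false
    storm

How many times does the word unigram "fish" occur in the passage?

Scanning the 27 tokens for "fish":
  position 1: fish
  position 2: fish
  position 5: fish
  position 9: fish
  position 19: fish
  position 20: fish

6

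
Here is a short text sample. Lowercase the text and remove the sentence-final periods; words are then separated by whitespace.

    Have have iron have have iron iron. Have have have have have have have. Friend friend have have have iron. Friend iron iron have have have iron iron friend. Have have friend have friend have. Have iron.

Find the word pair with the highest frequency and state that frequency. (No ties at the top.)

"have have", 14 times

Bigram frequencies (highest first):
  have have: 14
  have iron: 5
  friend have: 4
  iron have: 3
  iron iron: 3
  have friend: 3
  … (3 more, each ≤ 2)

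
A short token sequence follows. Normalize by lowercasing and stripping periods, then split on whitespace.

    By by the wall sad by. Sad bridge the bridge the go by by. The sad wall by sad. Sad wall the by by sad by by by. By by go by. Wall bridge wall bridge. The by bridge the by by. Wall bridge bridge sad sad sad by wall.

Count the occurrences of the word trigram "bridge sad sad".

Scanning the 48 overlapping trigram windows for "bridge sad sad":
  position 45–47: bridge sad sad

1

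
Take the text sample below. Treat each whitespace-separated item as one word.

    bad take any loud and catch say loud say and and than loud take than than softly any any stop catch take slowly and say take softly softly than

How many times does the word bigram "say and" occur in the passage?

Scanning the 28 overlapping bigram windows for "say and":
  position 9–10: say and

1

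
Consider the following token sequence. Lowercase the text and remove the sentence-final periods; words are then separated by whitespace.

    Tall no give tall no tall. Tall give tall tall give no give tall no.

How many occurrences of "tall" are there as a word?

Scanning the 15 tokens for "tall":
  position 1: tall
  position 4: tall
  position 6: tall
  position 7: tall
  position 9: tall
  position 10: tall
  position 14: tall

7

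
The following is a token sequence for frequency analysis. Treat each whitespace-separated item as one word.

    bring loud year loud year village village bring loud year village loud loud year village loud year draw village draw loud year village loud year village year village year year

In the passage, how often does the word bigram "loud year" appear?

7

Scanning the 29 overlapping bigram windows for "loud year":
  position 2–3: loud year
  position 4–5: loud year
  position 9–10: loud year
  position 13–14: loud year
  position 16–17: loud year
  position 21–22: loud year
  position 24–25: loud year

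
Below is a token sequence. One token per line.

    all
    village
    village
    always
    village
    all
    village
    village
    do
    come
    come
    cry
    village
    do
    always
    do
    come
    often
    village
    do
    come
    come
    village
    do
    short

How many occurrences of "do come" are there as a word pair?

Scanning the 24 overlapping bigram windows for "do come":
  position 9–10: do come
  position 16–17: do come
  position 20–21: do come

3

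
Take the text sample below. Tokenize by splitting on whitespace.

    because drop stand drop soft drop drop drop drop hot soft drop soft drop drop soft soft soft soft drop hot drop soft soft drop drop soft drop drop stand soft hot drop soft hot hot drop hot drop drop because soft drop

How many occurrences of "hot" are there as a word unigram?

6

Scanning the 43 tokens for "hot":
  position 10: hot
  position 21: hot
  position 32: hot
  position 35: hot
  position 36: hot
  position 38: hot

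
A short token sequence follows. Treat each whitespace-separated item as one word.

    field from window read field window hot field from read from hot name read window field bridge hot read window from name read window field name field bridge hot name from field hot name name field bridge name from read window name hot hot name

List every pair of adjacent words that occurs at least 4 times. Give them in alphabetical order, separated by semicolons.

Bigram counts meeting the condition (at least 4 times):
  hot name: 4
  read window: 4

hot name; read window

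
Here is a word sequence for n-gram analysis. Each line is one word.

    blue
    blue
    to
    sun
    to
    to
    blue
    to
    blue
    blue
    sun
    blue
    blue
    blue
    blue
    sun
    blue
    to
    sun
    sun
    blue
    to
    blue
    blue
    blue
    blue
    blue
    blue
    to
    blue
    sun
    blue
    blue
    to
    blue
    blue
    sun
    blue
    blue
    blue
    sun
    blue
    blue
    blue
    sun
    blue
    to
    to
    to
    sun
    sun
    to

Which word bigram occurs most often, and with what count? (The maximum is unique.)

"blue blue", 16 times

Bigram frequencies (highest first):
  blue blue: 16
  blue to: 7
  sun blue: 7
  blue sun: 6
  to blue: 5
  to sun: 3
  … (3 more, each ≤ 3)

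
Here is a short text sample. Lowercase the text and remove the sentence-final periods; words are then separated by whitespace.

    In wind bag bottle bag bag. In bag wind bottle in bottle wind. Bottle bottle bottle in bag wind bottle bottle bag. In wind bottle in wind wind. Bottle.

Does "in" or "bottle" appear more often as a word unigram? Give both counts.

"bottle" (10 vs 6)

"in": 6 occurrences
"bottle": 10 occurrences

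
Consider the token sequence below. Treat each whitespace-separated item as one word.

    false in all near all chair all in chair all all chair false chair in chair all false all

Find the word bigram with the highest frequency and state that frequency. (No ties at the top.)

Bigram frequencies (highest first):
  chair all: 3
  all chair: 2
  in chair: 2
  false in: 1
  in all: 1
  all near: 1
  … (8 more, each ≤ 1)

"chair all", 3 times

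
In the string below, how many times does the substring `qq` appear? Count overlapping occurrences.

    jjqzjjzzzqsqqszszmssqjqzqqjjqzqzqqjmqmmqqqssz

5

Sliding a length-2 window over the 45 characters (44 positions):
  position 12–13: qq
  position 25–26: qq
  position 33–34: qq
  position 40–41: qq
  position 41–42: qq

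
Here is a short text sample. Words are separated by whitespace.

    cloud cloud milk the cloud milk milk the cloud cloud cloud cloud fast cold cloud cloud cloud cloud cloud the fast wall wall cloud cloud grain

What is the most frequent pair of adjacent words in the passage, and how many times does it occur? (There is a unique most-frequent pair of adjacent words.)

"cloud cloud", 9 times

Bigram frequencies (highest first):
  cloud cloud: 9
  cloud milk: 2
  milk the: 2
  the cloud: 2
  milk milk: 1
  cloud fast: 1
  … (8 more, each ≤ 1)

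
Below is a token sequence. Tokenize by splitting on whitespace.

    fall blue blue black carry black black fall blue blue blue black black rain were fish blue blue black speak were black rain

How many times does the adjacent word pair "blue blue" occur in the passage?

Scanning the 22 overlapping bigram windows for "blue blue":
  position 2–3: blue blue
  position 9–10: blue blue
  position 10–11: blue blue
  position 17–18: blue blue

4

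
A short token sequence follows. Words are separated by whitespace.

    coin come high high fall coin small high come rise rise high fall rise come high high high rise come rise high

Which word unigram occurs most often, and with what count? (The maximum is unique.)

"high", 8 times

Unigram frequencies (highest first):
  high: 8
  rise: 5
  come: 4
  coin: 2
  fall: 2
  small: 1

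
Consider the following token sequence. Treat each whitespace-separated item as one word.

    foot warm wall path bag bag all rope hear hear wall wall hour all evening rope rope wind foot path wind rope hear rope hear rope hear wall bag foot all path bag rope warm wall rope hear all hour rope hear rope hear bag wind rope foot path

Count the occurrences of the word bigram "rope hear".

Scanning the 48 overlapping bigram windows for "rope hear":
  position 8–9: rope hear
  position 22–23: rope hear
  position 24–25: rope hear
  position 26–27: rope hear
  position 37–38: rope hear
  position 41–42: rope hear
  position 43–44: rope hear

7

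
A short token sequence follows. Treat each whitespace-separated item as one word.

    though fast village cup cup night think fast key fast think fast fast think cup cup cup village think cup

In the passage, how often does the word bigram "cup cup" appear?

Scanning the 19 overlapping bigram windows for "cup cup":
  position 4–5: cup cup
  position 15–16: cup cup
  position 16–17: cup cup

3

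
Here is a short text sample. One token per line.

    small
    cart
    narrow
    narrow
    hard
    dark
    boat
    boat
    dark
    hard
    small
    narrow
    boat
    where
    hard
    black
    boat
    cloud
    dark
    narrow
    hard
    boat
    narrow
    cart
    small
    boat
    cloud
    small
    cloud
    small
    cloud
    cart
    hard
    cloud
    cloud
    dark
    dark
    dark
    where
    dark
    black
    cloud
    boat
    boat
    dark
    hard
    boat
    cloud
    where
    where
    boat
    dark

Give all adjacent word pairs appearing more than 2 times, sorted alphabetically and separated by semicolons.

Bigram counts meeting the condition (more than 2 times):
  boat cloud: 3
  boat dark: 3

boat cloud; boat dark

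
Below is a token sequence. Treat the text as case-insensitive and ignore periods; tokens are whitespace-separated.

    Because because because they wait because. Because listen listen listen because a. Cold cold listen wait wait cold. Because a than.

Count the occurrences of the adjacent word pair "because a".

Scanning the 20 overlapping bigram windows for "because a":
  position 11–12: because a
  position 19–20: because a

2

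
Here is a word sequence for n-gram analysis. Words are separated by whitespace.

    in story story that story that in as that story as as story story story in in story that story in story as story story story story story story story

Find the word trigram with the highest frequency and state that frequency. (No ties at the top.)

"story story story", 6 times

Trigram frequencies (highest first):
  story story story: 6
  story that story: 2
  as story story: 2
  in story story: 1
  story story that: 1
  that story that: 1
  … (15 more, each ≤ 1)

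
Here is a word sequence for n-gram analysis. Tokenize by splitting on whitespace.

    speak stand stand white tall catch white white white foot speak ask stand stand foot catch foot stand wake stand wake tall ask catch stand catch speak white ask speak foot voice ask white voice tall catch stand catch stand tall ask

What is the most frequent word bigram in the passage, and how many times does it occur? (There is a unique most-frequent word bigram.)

Bigram frequencies (highest first):
  catch stand: 3
  stand stand: 2
  tall catch: 2
  white white: 2
  stand wake: 2
  tall ask: 2
  … (27 more, each ≤ 2)

"catch stand", 3 times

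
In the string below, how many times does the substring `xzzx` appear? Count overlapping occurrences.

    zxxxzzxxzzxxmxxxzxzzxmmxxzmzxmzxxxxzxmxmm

Sliding a length-4 window over the 41 characters (38 positions):
  position 4–7: xzzx
  position 8–11: xzzx
  position 18–21: xzzx

3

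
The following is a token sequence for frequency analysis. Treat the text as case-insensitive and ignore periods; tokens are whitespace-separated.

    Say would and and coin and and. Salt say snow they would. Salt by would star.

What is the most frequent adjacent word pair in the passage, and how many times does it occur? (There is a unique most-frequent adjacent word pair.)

Bigram frequencies (highest first):
  and and: 2
  say would: 1
  would and: 1
  and coin: 1
  coin and: 1
  and salt: 1
  … (8 more, each ≤ 1)

"and and", 2 times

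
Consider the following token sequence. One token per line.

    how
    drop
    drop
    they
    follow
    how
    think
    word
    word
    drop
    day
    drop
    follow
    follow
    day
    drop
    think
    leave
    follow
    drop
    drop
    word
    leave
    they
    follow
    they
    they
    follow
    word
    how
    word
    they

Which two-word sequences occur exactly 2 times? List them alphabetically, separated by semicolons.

Bigram counts meeting the condition (exactly 2 times):
  day drop: 2
  drop drop: 2

day drop; drop drop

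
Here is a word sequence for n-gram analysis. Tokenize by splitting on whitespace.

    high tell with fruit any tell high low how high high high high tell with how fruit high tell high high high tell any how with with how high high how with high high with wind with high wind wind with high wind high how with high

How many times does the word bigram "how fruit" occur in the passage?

1

Scanning the 46 overlapping bigram windows for "how fruit":
  position 16–17: how fruit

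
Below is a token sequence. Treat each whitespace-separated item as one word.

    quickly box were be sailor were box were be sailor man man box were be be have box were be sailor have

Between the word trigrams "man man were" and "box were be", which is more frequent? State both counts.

"man man were": 0 occurrences
"box were be": 4 occurrences

"box were be" (4 vs 0)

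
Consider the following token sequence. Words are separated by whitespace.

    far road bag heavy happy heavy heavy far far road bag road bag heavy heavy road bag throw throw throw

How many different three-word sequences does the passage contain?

16

20 tokens → 18 trigram windows in total.
Repeated trigrams (each contributes count−1 duplicates):
  far road bag: 2
  road bag heavy: 2
2 duplicate windows → 18 − 2 = 16 distinct.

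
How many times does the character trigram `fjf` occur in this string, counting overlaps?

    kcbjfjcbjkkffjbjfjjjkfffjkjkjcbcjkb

Sliding a length-3 window over the 35 characters (33 positions):
  (no match at any position)

0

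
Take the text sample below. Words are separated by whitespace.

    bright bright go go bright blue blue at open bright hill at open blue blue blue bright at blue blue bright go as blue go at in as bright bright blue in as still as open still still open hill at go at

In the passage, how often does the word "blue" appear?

9

Scanning the 43 tokens for "blue":
  position 6: blue
  position 7: blue
  position 14: blue
  position 15: blue
  position 16: blue
  position 19: blue
  position 20: blue
  position 24: blue
  position 31: blue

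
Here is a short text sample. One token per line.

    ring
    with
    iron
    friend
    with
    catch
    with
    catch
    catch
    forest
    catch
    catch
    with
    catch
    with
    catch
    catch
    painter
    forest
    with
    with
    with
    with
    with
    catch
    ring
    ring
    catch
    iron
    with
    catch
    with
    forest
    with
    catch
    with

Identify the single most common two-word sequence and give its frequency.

Bigram frequencies (highest first):
  with catch: 7
  catch with: 5
  with with: 4
  catch catch: 3
  forest with: 2
  ring with: 1
  … (13 more, each ≤ 1)

"with catch", 7 times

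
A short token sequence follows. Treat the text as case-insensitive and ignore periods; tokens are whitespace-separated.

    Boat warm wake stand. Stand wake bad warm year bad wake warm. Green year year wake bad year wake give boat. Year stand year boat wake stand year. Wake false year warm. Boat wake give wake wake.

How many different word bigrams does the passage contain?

29

37 tokens → 36 bigram windows in total.
Repeated bigrams (each contributes count−1 duplicates):
  year wake: 3
  boat wake: 2
  stand year: 2
  wake bad: 2
  wake give: 2
  wake stand: 2
7 duplicate windows → 36 − 7 = 29 distinct.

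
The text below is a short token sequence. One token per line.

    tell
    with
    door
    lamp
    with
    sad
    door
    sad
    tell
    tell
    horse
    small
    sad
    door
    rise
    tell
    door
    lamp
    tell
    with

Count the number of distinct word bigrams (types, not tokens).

16

20 tokens → 19 bigram windows in total.
Repeated bigrams (each contributes count−1 duplicates):
  door lamp: 2
  sad door: 2
  tell with: 2
3 duplicate windows → 19 − 3 = 16 distinct.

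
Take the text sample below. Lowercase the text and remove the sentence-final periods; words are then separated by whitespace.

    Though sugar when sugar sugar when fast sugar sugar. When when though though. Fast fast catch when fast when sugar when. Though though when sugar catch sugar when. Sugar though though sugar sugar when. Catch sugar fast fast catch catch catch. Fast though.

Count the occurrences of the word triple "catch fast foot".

Scanning the 41 overlapping trigram windows for "catch fast foot":
  (none found)

0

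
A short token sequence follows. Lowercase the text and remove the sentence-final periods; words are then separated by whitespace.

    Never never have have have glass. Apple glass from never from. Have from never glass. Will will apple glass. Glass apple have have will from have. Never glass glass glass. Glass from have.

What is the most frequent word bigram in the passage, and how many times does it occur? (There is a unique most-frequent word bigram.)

"glass glass", 4 times

Bigram frequencies (highest first):
  glass glass: 4
  have have: 3
  from have: 3
  glass apple: 2
  apple glass: 2
  glass from: 2
  … (14 more, each ≤ 2)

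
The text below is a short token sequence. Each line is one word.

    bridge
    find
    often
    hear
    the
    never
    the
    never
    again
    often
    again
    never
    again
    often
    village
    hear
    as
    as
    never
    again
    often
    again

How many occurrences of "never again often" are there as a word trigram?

3

Scanning the 20 overlapping trigram windows for "never again often":
  position 8–10: never again often
  position 12–14: never again often
  position 19–21: never again often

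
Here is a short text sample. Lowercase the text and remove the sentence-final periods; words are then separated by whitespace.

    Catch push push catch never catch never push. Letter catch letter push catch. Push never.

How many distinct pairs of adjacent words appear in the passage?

15 tokens → 14 bigram windows in total.
Repeated bigrams (each contributes count−1 duplicates):
  catch never: 2
  catch push: 2
  push catch: 2
3 duplicate windows → 14 − 3 = 11 distinct.

11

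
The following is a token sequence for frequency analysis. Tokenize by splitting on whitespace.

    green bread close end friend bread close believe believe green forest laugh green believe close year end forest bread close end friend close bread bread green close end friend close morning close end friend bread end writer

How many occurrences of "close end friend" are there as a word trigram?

Scanning the 35 overlapping trigram windows for "close end friend":
  position 3–5: close end friend
  position 20–22: close end friend
  position 27–29: close end friend
  position 32–34: close end friend

4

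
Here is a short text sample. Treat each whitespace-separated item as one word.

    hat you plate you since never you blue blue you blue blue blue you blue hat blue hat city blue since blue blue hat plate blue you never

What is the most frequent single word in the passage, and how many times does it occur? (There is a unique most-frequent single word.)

"blue", 11 times

Unigram frequencies (highest first):
  blue: 11
  you: 6
  hat: 4
  plate: 2
  since: 2
  never: 2
  … (1 more, each ≤ 1)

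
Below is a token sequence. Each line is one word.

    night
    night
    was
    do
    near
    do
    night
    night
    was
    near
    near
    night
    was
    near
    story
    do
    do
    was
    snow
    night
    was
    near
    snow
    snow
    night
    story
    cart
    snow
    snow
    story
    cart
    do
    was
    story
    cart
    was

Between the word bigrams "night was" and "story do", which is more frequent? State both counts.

"night was": 4 occurrences
"story do": 1 occurrence

"night was" (4 vs 1)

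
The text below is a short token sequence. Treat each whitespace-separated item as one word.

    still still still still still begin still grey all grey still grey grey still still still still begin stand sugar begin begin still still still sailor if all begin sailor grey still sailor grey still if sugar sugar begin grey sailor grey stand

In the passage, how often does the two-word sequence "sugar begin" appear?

2

Scanning the 42 overlapping bigram windows for "sugar begin":
  position 20–21: sugar begin
  position 38–39: sugar begin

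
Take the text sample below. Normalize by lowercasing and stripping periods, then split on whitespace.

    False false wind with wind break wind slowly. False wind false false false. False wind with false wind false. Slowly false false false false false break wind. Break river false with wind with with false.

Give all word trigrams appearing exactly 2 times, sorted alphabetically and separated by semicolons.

Trigram counts meeting the condition (exactly 2 times):
  false false wind: 2
  false wind false: 2
  false wind with: 2

false false wind; false wind false; false wind with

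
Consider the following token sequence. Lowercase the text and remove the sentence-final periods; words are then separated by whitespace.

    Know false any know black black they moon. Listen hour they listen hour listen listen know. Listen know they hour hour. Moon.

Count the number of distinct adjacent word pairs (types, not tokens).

22 tokens → 21 bigram windows in total.
Repeated bigrams (each contributes count−1 duplicates):
  listen hour: 2
  listen know: 2
2 duplicate windows → 21 − 2 = 19 distinct.

19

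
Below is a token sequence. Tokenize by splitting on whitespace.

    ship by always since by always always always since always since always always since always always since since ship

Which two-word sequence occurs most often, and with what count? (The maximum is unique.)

"always since", 5 times

Bigram frequencies (highest first):
  always since: 5
  always always: 4
  since always: 3
  by always: 2
  ship by: 1
  since by: 1
  … (2 more, each ≤ 1)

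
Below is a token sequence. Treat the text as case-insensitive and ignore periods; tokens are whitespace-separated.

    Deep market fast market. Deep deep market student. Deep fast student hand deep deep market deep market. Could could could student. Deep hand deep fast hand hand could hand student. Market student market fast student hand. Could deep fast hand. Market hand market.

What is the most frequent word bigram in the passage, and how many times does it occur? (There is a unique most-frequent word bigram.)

Bigram frequencies (highest first):
  deep market: 4
  deep fast: 3
  market fast: 2
  market deep: 2
  deep deep: 2
  market student: 2
  … (18 more, each ≤ 2)

"deep market", 4 times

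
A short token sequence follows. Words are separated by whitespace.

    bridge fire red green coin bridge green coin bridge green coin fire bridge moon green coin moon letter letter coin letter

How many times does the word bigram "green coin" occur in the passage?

4

Scanning the 20 overlapping bigram windows for "green coin":
  position 4–5: green coin
  position 7–8: green coin
  position 10–11: green coin
  position 15–16: green coin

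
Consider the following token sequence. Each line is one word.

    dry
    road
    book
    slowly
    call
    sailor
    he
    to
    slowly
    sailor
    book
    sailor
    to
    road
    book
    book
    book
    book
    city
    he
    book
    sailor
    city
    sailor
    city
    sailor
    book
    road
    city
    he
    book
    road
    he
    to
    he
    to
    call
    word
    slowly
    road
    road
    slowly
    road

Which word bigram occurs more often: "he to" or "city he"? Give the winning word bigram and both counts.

"he to" (3 vs 2)

"he to": 3 occurrences
"city he": 2 occurrences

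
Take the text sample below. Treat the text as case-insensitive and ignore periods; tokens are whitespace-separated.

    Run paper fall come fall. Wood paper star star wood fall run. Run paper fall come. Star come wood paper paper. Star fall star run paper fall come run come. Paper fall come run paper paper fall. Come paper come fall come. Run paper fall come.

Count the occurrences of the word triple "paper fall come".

6

Scanning the 44 overlapping trigram windows for "paper fall come":
  position 2–4: paper fall come
  position 14–16: paper fall come
  position 26–28: paper fall come
  position 31–33: paper fall come
  position 36–38: paper fall come
  position 44–46: paper fall come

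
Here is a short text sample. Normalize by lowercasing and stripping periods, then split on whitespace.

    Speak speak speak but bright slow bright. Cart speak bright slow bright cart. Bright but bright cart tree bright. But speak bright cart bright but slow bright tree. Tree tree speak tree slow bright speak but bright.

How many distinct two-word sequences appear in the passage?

20

37 tokens → 36 bigram windows in total.
Repeated bigrams (each contributes count−1 duplicates):
  bright cart: 4
  slow bright: 4
  bright but: 3
  but bright: 3
  bright slow: 2
  cart bright: 2
  speak bright: 2
  speak but: 2
  … (2 more repeated)
16 duplicate windows → 36 − 16 = 20 distinct.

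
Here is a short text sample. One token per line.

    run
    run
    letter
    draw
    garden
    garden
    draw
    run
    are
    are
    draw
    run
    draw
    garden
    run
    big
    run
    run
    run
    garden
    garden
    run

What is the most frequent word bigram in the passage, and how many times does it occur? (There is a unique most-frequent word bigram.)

Bigram frequencies (highest first):
  run run: 3
  draw garden: 2
  garden garden: 2
  draw run: 2
  garden run: 2
  run letter: 1
  … (9 more, each ≤ 1)

"run run", 3 times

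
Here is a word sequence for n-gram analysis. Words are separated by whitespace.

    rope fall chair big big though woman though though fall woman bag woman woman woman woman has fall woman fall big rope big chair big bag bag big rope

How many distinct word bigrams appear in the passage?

23

29 tokens → 28 bigram windows in total.
Repeated bigrams (each contributes count−1 duplicates):
  woman woman: 3
  big rope: 2
  chair big: 2
  fall woman: 2
5 duplicate windows → 28 − 5 = 23 distinct.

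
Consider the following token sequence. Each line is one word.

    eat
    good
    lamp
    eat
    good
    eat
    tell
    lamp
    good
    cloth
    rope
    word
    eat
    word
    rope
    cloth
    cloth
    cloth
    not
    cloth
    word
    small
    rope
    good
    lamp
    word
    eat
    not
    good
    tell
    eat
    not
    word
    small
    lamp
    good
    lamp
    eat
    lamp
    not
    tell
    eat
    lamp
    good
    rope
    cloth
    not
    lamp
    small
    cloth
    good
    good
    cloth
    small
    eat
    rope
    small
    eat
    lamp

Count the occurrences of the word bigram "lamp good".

Scanning the 58 overlapping bigram windows for "lamp good":
  position 8–9: lamp good
  position 35–36: lamp good
  position 43–44: lamp good

3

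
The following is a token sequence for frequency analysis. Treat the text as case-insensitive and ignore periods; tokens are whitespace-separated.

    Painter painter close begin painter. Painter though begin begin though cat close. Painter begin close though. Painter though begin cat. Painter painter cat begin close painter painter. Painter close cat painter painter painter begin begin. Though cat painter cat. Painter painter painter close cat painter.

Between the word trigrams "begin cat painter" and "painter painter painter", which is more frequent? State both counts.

"begin cat painter": 1 occurrence
"painter painter painter": 3 occurrences

"painter painter painter" (3 vs 1)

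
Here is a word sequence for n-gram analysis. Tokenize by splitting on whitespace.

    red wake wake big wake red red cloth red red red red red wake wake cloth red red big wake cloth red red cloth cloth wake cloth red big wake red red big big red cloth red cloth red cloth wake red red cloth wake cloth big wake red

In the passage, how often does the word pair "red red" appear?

9

Scanning the 48 overlapping bigram windows for "red red":
  position 6–7: red red
  position 9–10: red red
  position 10–11: red red
  position 11–12: red red
  position 12–13: red red
  position 17–18: red red
  position 22–23: red red
  position 31–32: red red
  position 42–43: red red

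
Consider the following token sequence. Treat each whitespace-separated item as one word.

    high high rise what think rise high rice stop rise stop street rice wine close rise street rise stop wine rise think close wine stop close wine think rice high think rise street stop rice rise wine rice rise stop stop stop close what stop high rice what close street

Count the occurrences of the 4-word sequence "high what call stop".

Scanning the 47 overlapping 4-gram windows for "high what call stop":
  (none found)

0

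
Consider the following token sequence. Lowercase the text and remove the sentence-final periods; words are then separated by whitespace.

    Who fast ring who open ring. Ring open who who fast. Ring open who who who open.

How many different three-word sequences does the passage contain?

12

17 tokens → 15 trigram windows in total.
Repeated trigrams (each contributes count−1 duplicates):
  open who who: 2
  ring open who: 2
  who fast ring: 2
3 duplicate windows → 15 − 3 = 12 distinct.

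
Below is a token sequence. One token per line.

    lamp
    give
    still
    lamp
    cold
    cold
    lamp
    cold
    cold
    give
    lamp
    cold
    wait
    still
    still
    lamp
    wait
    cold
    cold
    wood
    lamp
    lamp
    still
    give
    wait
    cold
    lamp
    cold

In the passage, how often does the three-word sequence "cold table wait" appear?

Scanning the 26 overlapping trigram windows for "cold table wait":
  (none found)

0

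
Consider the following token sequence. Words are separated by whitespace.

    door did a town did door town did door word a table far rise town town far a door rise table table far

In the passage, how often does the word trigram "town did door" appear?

Scanning the 21 overlapping trigram windows for "town did door":
  position 4–6: town did door
  position 7–9: town did door

2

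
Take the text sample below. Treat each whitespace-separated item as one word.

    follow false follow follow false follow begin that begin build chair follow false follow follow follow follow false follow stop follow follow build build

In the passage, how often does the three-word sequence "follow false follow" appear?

Scanning the 22 overlapping trigram windows for "follow false follow":
  position 1–3: follow false follow
  position 4–6: follow false follow
  position 12–14: follow false follow
  position 17–19: follow false follow

4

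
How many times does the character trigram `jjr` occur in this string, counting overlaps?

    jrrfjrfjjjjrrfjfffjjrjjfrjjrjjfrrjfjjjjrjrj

Sliding a length-3 window over the 43 characters (41 positions):
  position 10–12: jjr
  position 19–21: jjr
  position 26–28: jjr
  position 38–40: jjr

4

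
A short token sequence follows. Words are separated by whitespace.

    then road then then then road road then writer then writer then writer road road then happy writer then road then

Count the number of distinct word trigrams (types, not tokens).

15

21 tokens → 19 trigram windows in total.
Repeated trigrams (each contributes count−1 duplicates):
  road road then: 2
  then road then: 2
  then writer then: 2
  writer then writer: 2
4 duplicate windows → 19 − 4 = 15 distinct.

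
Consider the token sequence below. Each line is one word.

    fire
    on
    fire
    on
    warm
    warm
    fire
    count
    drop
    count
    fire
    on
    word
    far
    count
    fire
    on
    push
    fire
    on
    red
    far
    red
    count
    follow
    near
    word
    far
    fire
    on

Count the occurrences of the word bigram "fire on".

Scanning the 29 overlapping bigram windows for "fire on":
  position 1–2: fire on
  position 3–4: fire on
  position 11–12: fire on
  position 16–17: fire on
  position 19–20: fire on
  position 29–30: fire on

6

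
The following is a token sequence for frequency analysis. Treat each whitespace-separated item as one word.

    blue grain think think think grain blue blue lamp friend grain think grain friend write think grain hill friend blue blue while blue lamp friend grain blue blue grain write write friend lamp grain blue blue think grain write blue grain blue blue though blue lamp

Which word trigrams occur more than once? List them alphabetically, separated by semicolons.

Trigram counts meeting the condition (more than once):
  blue lamp friend: 2
  grain blue blue: 4
  lamp friend grain: 2

blue lamp friend; grain blue blue; lamp friend grain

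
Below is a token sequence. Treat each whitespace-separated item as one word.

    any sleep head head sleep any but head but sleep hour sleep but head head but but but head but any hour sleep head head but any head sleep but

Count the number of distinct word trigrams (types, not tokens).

30 tokens → 28 trigram windows in total.
Repeated trigrams (each contributes count−1 duplicates):
  but head but: 2
  head but any: 2
  head head but: 2
  sleep head head: 2
4 duplicate windows → 28 − 4 = 24 distinct.

24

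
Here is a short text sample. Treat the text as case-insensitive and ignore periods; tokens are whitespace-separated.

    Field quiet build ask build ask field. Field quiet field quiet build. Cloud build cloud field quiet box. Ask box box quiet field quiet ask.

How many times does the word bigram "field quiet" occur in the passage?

Scanning the 24 overlapping bigram windows for "field quiet":
  position 1–2: field quiet
  position 8–9: field quiet
  position 10–11: field quiet
  position 16–17: field quiet
  position 23–24: field quiet

5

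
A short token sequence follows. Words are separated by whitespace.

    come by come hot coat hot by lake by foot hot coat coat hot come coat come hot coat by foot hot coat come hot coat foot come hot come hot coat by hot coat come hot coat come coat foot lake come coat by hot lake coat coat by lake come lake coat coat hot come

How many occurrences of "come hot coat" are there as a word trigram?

5

Scanning the 55 overlapping trigram windows for "come hot coat":
  position 3–5: come hot coat
  position 17–19: come hot coat
  position 24–26: come hot coat
  position 30–32: come hot coat
  position 36–38: come hot coat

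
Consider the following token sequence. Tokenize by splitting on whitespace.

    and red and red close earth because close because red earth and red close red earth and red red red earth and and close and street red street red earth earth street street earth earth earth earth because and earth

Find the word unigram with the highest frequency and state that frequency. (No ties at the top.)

"earth", 11 times

Unigram frequencies (highest first):
  earth: 11
  red: 10
  and: 8
  close: 4
  street: 4
  because: 3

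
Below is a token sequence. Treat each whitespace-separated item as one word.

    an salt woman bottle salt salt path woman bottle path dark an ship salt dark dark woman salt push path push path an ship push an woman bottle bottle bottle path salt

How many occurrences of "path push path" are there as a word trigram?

Scanning the 30 overlapping trigram windows for "path push path":
  position 20–22: path push path

1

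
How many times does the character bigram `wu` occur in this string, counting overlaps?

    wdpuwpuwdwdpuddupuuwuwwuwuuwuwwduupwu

5

Sliding a length-2 window over the 37 characters (36 positions):
  position 20–21: wu
  position 23–24: wu
  position 25–26: wu
  position 28–29: wu
  position 36–37: wu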